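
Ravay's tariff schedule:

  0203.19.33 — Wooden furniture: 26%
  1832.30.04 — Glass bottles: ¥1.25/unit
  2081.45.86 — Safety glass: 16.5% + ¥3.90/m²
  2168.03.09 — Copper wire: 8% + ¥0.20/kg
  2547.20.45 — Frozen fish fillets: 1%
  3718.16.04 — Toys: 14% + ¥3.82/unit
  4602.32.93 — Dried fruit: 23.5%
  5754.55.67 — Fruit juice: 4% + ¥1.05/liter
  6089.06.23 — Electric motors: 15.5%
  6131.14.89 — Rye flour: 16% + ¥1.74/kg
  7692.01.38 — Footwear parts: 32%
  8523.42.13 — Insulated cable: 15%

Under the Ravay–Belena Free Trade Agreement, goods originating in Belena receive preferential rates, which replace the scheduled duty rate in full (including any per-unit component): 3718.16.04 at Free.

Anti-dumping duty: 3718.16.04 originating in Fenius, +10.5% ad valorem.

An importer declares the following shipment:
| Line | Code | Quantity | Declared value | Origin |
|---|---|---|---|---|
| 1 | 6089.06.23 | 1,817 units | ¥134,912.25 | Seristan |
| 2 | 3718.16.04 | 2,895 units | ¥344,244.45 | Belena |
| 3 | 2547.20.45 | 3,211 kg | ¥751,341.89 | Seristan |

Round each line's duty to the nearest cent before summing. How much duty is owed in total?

¥28,424.82

Line 1 (6089.06.23, Seristan, 1,817 units, ¥134,912.25):
Base rate for 6089.06.23 is 15.5%.
Duty = ¥134,912.25 × 15.5% = ¥20,911.40.
Line 2 (3718.16.04, Belena, 2,895 units, ¥344,244.45):
Base rate for 3718.16.04 is 14% + ¥3.82/unit.
Origin Belena qualifies under the Ravay–Belena agreement and 3718.16.04 is covered: preferential rate Free applies instead.
The additional-duty order on 3718.16.04 targets Fenius, not Belena; it does not apply.
Duty = ¥344,244.45 × 0% = ¥0.00.
Line 3 (2547.20.45, Seristan, 3,211 kg, ¥751,341.89):
Base rate for 2547.20.45 is 1%.
Duty = ¥751,341.89 × 1% = ¥7,513.42.
Total = ¥20,911.40 + ¥0.00 + ¥7,513.42 = ¥28,424.82.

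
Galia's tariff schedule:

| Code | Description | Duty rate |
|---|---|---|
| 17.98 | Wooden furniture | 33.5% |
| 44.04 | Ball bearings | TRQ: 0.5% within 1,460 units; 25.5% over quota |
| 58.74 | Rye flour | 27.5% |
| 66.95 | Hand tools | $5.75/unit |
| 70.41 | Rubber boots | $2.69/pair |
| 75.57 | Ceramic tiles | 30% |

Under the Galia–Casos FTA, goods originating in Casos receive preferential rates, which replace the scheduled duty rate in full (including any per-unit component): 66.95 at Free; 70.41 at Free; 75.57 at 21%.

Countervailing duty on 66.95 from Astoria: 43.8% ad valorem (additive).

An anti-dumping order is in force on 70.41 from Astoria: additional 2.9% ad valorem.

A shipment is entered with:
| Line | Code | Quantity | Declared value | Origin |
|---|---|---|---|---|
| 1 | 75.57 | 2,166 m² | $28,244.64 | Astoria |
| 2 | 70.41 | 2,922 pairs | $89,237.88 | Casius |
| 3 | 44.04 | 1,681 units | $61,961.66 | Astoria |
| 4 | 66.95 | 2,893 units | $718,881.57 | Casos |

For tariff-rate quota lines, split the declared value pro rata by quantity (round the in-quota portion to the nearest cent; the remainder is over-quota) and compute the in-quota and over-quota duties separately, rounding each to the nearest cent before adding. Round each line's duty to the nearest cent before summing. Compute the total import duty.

Line 1 (75.57, Astoria, 2,166 m², $28,244.64):
Base rate for 75.57 is 30%.
75.57 has an FTA preferential rate, but origin Astoria is not Casos; base rate stands.
Duty = $28,244.64 × 30% = $8,473.39.
Line 2 (70.41, Casius, 2,922 pairs, $89,237.88):
Base rate for 70.41 is $2.69/pair.
70.41 has an FTA preferential rate, but origin Casius is not Casos; base rate stands.
The additional-duty order on 70.41 targets Astoria, not Casius; it does not apply.
Duty = 2,922 × $2.69 = $7,860.18.
Line 3 (44.04, Astoria, 1,681 units, $61,961.66):
Code 44.04 is under a tariff-rate quota (threshold 1,460 units). In-quota: 1,460 units at 0.5%; over-quota: 221 units at 25.5%.
Pro-rata value split: in-quota = $61,961.66 × 1,460/1,681 = $53,815.60; over-quota = $61,961.66 − $53,815.60 = $8,146.06.
In-quota duty = $53,815.60 × 0.5% = $269.08. Over-quota duty = $8,146.06 × 25.5% = $2,077.25.
Line duty = $269.08 + $2,077.25 = $2,346.33.
Line 4 (66.95, Casos, 2,893 units, $718,881.57):
Base rate for 66.95 is $5.75/unit.
Origin Casos qualifies under the Galia–Casos agreement and 66.95 is covered: preferential rate Free applies instead.
The additional-duty order on 66.95 targets Astoria, not Casos; it does not apply.
Duty = $718,881.57 × 0% = $0.00.
Total = $8,473.39 + $7,860.18 + $2,346.33 + $0.00 = $18,679.90.

$18,679.90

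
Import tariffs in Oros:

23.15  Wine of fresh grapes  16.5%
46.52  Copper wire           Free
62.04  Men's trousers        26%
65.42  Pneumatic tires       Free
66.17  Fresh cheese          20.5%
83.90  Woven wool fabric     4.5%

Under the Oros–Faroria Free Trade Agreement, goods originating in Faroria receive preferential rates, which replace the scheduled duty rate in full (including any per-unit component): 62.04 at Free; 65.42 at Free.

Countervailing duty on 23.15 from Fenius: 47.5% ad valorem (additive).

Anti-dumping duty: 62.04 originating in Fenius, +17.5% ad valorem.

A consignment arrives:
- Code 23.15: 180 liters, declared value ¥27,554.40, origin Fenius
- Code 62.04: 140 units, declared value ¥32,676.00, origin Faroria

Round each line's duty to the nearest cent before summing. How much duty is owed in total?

Line 1 (23.15, Fenius, 180 liters, ¥27,554.40):
Base rate for 23.15 is 16.5%.
Additional duty on 23.15 from Fenius: +47.5%. Applied ad valorem rate: 16.5% + 47.5% = 64%.
Duty = ¥27,554.40 × 64% = ¥17,634.82.
Line 2 (62.04, Faroria, 140 units, ¥32,676.00):
Base rate for 62.04 is 26%.
Origin Faroria qualifies under the Oros–Faroria agreement and 62.04 is covered: preferential rate Free applies instead.
The additional-duty order on 62.04 targets Fenius, not Faroria; it does not apply.
Duty = ¥32,676.00 × 0% = ¥0.00.
Total = ¥17,634.82 + ¥0.00 = ¥17,634.82.

¥17,634.82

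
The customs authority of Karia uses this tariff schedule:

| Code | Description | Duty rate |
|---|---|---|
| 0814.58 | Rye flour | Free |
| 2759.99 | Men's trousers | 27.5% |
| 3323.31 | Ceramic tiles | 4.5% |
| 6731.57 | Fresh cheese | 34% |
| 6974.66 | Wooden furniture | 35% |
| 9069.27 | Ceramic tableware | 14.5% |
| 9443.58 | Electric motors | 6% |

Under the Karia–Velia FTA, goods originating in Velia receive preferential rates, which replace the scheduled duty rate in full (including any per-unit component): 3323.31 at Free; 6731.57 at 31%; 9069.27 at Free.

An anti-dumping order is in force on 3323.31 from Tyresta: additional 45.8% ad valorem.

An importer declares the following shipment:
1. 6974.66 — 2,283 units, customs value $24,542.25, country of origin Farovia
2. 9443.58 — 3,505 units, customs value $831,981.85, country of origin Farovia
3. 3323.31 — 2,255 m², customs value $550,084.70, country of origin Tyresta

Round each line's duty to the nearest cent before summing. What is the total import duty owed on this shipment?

$335,201.30

Line 1 (6974.66, Farovia, 2,283 units, $24,542.25):
Base rate for 6974.66 is 35%.
Duty = $24,542.25 × 35% = $8,589.79.
Line 2 (9443.58, Farovia, 3,505 units, $831,981.85):
Base rate for 9443.58 is 6%.
Duty = $831,981.85 × 6% = $49,918.91.
Line 3 (3323.31, Tyresta, 2,255 m², $550,084.70):
Base rate for 3323.31 is 4.5%.
3323.31 has an FTA preferential rate, but origin Tyresta is not Velia; base rate stands.
Additional duty on 3323.31 from Tyresta: +45.8%. Applied ad valorem rate: 4.5% + 45.8% = 50.3%.
Duty = $550,084.70 × 50.3% = $276,692.60.
Total = $8,589.79 + $49,918.91 + $276,692.60 = $335,201.30.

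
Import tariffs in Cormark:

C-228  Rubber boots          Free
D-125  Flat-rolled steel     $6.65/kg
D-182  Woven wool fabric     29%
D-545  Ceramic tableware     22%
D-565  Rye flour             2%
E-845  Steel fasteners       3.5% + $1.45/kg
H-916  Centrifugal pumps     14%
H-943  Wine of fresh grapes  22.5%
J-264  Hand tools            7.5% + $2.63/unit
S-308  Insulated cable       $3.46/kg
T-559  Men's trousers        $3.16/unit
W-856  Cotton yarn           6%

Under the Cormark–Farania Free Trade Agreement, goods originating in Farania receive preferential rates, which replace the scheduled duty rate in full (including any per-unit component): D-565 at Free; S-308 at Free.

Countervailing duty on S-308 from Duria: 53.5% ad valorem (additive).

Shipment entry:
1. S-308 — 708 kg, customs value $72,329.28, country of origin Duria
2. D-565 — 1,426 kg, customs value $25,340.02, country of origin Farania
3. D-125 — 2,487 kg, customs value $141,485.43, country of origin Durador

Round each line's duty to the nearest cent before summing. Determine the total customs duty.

$57,684.39

Line 1 (S-308, Duria, 708 kg, $72,329.28):
Base rate for S-308 is $3.46/kg.
S-308 has an FTA preferential rate, but origin Duria is not Farania; base rate stands.
Additional duty on S-308 from Duria: +53.5% ad valorem. Applied ad valorem rate = 53.5%.
Duty = $72,329.28 × 53.5% + 708 × $3.46 = $41,145.84.
Line 2 (D-565, Farania, 1,426 kg, $25,340.02):
Base rate for D-565 is 2%.
Origin Farania qualifies under the Cormark–Farania agreement and D-565 is covered: preferential rate Free applies instead.
Duty = $25,340.02 × 0% = $0.00.
Line 3 (D-125, Durador, 2,487 kg, $141,485.43):
Base rate for D-125 is $6.65/kg.
Duty = 2,487 × $6.65 = $16,538.55.
Total = $41,145.84 + $0.00 + $16,538.55 = $57,684.39.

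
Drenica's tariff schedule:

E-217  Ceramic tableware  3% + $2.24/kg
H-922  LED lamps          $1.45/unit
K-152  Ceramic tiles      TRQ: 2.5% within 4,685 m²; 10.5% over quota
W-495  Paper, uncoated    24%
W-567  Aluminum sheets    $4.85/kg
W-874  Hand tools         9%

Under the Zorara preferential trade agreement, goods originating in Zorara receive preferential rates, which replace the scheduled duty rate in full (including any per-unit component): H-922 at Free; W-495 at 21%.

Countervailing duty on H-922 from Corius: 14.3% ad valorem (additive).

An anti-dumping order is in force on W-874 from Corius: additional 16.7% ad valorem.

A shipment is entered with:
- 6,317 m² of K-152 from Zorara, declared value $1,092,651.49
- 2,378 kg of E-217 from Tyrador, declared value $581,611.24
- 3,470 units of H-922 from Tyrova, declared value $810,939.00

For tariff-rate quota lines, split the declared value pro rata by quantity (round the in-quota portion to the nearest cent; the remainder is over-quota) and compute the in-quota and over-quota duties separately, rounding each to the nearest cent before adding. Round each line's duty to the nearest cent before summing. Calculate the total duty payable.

$77,705.81

Line 1 (K-152, Zorara, 6,317 m², $1,092,651.49):
Code K-152 is under a tariff-rate quota (threshold 4,685 m²). In-quota: 4,685 m² at 2.5%; over-quota: 1,632 m² at 10.5%.
Pro-rata value split: in-quota = $1,092,651.49 × 4,685/6,317 = $810,364.45; over-quota = $1,092,651.49 − $810,364.45 = $282,287.04.
In-quota duty = $810,364.45 × 2.5% = $20,259.11. Over-quota duty = $282,287.04 × 10.5% = $29,640.14.
Line duty = $20,259.11 + $29,640.14 = $49,899.25.
Line 2 (E-217, Tyrador, 2,378 kg, $581,611.24):
Base rate for E-217 is 3% + $2.24/kg.
Duty = $581,611.24 × 3% + 2,378 × $2.24 = $22,775.06.
Line 3 (H-922, Tyrova, 3,470 units, $810,939.00):
Base rate for H-922 is $1.45/unit.
H-922 has an FTA preferential rate, but origin Tyrova is not Zorara; base rate stands.
The additional-duty order on H-922 targets Corius, not Tyrova; it does not apply.
Duty = 3,470 × $1.45 = $5,031.50.
Total = $49,899.25 + $22,775.06 + $5,031.50 = $77,705.81.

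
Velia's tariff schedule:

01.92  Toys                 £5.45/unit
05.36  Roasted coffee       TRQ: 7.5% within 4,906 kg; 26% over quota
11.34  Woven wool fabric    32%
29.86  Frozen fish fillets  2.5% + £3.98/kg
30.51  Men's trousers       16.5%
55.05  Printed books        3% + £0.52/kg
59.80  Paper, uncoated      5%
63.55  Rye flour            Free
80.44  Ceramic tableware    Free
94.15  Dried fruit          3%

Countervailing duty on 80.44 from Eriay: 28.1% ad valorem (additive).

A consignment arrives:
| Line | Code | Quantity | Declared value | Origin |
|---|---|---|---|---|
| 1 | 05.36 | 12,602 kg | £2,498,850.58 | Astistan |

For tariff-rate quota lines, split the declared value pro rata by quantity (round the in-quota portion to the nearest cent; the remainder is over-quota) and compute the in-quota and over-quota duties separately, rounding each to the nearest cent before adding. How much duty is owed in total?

Line 1 (05.36, Astistan, 12,602 kg, £2,498,850.58):
Code 05.36 is under a tariff-rate quota (threshold 4,906 kg). In-quota: 4,906 kg at 7.5%; over-quota: 7,696 kg at 26%.
Pro-rata value split: in-quota = £2,498,850.58 × 4,906/12,602 = £972,810.74; over-quota = £2,498,850.58 − £972,810.74 = £1,526,039.84.
In-quota duty = £972,810.74 × 7.5% = £72,960.81. Over-quota duty = £1,526,039.84 × 26% = £396,770.36.
Line duty = £72,960.81 + £396,770.36 = £469,731.17.

£469,731.17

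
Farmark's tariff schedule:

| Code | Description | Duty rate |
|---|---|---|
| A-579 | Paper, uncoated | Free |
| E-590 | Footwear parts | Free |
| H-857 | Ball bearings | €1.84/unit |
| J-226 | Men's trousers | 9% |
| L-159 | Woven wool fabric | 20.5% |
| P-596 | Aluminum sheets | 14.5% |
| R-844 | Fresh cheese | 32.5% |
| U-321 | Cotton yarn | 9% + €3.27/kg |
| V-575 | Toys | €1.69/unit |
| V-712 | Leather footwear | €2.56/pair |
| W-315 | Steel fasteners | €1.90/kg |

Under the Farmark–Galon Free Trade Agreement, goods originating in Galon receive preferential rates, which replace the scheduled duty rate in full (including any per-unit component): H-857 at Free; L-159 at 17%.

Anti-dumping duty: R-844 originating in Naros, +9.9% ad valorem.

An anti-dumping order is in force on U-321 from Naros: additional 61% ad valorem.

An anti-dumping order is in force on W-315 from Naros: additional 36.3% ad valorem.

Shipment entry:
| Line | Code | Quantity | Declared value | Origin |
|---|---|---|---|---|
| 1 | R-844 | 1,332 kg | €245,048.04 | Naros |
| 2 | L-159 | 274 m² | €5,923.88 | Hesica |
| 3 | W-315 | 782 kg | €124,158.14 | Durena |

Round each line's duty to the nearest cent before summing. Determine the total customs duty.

Line 1 (R-844, Naros, 1,332 kg, €245,048.04):
Base rate for R-844 is 32.5%.
Additional duty on R-844 from Naros: +9.9%. Applied ad valorem rate: 32.5% + 9.9% = 42.4%.
Duty = €245,048.04 × 42.4% = €103,900.37.
Line 2 (L-159, Hesica, 274 m², €5,923.88):
Base rate for L-159 is 20.5%.
L-159 has an FTA preferential rate, but origin Hesica is not Galon; base rate stands.
Duty = €5,923.88 × 20.5% = €1,214.40.
Line 3 (W-315, Durena, 782 kg, €124,158.14):
Base rate for W-315 is €1.90/kg.
The additional-duty order on W-315 targets Naros, not Durena; it does not apply.
Duty = 782 × €1.90 = €1,485.80.
Total = €103,900.37 + €1,214.40 + €1,485.80 = €106,600.57.

€106,600.57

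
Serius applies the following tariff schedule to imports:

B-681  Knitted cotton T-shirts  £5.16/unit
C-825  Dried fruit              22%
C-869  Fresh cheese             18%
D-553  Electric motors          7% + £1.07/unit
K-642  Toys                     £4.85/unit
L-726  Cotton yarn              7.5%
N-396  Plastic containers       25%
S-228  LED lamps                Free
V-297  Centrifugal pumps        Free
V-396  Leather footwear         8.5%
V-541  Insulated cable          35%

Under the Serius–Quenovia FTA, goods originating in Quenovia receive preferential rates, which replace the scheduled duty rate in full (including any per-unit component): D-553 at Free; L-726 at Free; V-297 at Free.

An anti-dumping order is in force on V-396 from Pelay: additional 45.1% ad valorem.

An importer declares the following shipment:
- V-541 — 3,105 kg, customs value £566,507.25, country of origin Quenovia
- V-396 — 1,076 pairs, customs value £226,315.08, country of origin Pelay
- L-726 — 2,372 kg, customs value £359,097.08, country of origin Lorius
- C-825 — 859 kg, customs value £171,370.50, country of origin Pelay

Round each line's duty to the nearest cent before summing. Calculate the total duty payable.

£384,216.21

Line 1 (V-541, Quenovia, 3,105 kg, £566,507.25):
Base rate for V-541 is 35%.
Origin Quenovia is the FTA partner but V-541 is not on the preference list; base rate stands.
Duty = £566,507.25 × 35% = £198,277.54.
Line 2 (V-396, Pelay, 1,076 pairs, £226,315.08):
Base rate for V-396 is 8.5%.
Additional duty on V-396 from Pelay: +45.1%. Applied ad valorem rate: 8.5% + 45.1% = 53.6%.
Duty = £226,315.08 × 53.6% = £121,304.88.
Line 3 (L-726, Lorius, 2,372 kg, £359,097.08):
Base rate for L-726 is 7.5%.
L-726 has an FTA preferential rate, but origin Lorius is not Quenovia; base rate stands.
Duty = £359,097.08 × 7.5% = £26,932.28.
Line 4 (C-825, Pelay, 859 kg, £171,370.50):
Base rate for C-825 is 22%.
Duty = £171,370.50 × 22% = £37,701.51.
Total = £198,277.54 + £121,304.88 + £26,932.28 + £37,701.51 = £384,216.21.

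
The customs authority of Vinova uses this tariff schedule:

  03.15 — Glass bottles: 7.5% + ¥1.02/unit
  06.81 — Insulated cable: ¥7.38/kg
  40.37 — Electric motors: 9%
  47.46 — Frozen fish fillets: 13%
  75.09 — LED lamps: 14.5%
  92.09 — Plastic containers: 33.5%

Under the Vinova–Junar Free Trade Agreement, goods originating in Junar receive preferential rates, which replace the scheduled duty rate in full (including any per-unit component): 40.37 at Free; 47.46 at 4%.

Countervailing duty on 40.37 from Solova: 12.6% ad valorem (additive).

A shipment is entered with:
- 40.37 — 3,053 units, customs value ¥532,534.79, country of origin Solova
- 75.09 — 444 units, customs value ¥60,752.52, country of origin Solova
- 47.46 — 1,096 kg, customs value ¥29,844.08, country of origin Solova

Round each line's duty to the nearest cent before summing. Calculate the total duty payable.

Line 1 (40.37, Solova, 3,053 units, ¥532,534.79):
Base rate for 40.37 is 9%.
40.37 has an FTA preferential rate, but origin Solova is not Junar; base rate stands.
Additional duty on 40.37 from Solova: +12.6%. Applied ad valorem rate: 9% + 12.6% = 21.6%.
Duty = ¥532,534.79 × 21.6% = ¥115,027.51.
Line 2 (75.09, Solova, 444 units, ¥60,752.52):
Base rate for 75.09 is 14.5%.
Duty = ¥60,752.52 × 14.5% = ¥8,809.12.
Line 3 (47.46, Solova, 1,096 kg, ¥29,844.08):
Base rate for 47.46 is 13%.
47.46 has an FTA preferential rate, but origin Solova is not Junar; base rate stands.
Duty = ¥29,844.08 × 13% = ¥3,879.73.
Total = ¥115,027.51 + ¥8,809.12 + ¥3,879.73 = ¥127,716.36.

¥127,716.36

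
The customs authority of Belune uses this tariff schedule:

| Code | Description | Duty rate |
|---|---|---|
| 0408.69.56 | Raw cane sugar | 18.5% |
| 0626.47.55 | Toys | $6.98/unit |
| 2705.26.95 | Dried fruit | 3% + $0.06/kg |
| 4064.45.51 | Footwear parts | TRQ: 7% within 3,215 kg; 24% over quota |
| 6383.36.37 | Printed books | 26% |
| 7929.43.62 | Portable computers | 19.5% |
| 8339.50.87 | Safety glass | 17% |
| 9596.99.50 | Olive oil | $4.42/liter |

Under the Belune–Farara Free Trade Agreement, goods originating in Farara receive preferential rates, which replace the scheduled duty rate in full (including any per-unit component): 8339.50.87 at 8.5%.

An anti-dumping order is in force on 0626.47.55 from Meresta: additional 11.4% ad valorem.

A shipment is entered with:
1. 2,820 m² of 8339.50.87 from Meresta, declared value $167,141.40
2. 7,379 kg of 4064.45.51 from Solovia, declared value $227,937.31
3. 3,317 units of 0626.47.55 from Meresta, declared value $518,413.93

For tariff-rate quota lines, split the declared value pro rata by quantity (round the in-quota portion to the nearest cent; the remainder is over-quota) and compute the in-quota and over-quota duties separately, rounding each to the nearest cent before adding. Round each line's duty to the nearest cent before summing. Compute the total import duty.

$148,487.91

Line 1 (8339.50.87, Meresta, 2,820 m², $167,141.40):
Base rate for 8339.50.87 is 17%.
8339.50.87 has an FTA preferential rate, but origin Meresta is not Farara; base rate stands.
Duty = $167,141.40 × 17% = $28,414.04.
Line 2 (4064.45.51, Solovia, 7,379 kg, $227,937.31):
Code 4064.45.51 is under a tariff-rate quota (threshold 3,215 kg). In-quota: 3,215 kg at 7%; over-quota: 4,164 kg at 24%.
Pro-rata value split: in-quota = $227,937.31 × 3,215/7,379 = $99,311.35; over-quota = $227,937.31 − $99,311.35 = $128,625.96.
In-quota duty = $99,311.35 × 7% = $6,951.79. Over-quota duty = $128,625.96 × 24% = $30,870.23.
Line duty = $6,951.79 + $30,870.23 = $37,822.02.
Line 3 (0626.47.55, Meresta, 3,317 units, $518,413.93):
Base rate for 0626.47.55 is $6.98/unit.
Additional duty on 0626.47.55 from Meresta: +11.4% ad valorem. Applied ad valorem rate = 11.4%.
Duty = $518,413.93 × 11.4% + 3,317 × $6.98 = $82,251.85.
Total = $28,414.04 + $37,822.02 + $82,251.85 = $148,487.91.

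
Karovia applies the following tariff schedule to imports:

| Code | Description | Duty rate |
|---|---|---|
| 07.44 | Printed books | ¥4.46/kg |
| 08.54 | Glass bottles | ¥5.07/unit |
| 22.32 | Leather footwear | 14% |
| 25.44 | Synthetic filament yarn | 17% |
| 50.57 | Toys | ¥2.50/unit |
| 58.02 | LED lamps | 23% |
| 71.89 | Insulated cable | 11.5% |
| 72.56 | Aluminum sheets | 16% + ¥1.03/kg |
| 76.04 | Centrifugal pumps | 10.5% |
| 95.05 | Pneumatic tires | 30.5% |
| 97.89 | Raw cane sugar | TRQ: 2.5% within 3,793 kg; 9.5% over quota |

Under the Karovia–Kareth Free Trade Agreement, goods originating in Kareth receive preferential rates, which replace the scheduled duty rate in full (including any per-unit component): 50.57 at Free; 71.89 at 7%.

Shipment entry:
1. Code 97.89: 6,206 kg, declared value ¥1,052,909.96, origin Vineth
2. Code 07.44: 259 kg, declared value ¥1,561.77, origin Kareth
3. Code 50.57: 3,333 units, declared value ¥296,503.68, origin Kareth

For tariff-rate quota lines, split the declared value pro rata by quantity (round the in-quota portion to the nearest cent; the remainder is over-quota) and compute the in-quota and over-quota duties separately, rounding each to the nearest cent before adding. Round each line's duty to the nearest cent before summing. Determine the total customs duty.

Line 1 (97.89, Vineth, 6,206 kg, ¥1,052,909.96):
Code 97.89 is under a tariff-rate quota (threshold 3,793 kg). In-quota: 3,793 kg at 2.5%; over-quota: 2,413 kg at 9.5%.
Pro-rata value split: in-quota = ¥1,052,909.96 × 3,793/6,206 = ¥643,520.38; over-quota = ¥1,052,909.96 − ¥643,520.38 = ¥409,389.58.
In-quota duty = ¥643,520.38 × 2.5% = ¥16,088.01. Over-quota duty = ¥409,389.58 × 9.5% = ¥38,892.01.
Line duty = ¥16,088.01 + ¥38,892.01 = ¥54,980.02.
Line 2 (07.44, Kareth, 259 kg, ¥1,561.77):
Base rate for 07.44 is ¥4.46/kg.
Origin Kareth is the FTA partner but 07.44 is not on the preference list; base rate stands.
Duty = 259 × ¥4.46 = ¥1,155.14.
Line 3 (50.57, Kareth, 3,333 units, ¥296,503.68):
Base rate for 50.57 is ¥2.50/unit.
Origin Kareth qualifies under the Karovia–Kareth agreement and 50.57 is covered: preferential rate Free applies instead.
Duty = ¥296,503.68 × 0% = ¥0.00.
Total = ¥54,980.02 + ¥1,155.14 + ¥0.00 = ¥56,135.16.

¥56,135.16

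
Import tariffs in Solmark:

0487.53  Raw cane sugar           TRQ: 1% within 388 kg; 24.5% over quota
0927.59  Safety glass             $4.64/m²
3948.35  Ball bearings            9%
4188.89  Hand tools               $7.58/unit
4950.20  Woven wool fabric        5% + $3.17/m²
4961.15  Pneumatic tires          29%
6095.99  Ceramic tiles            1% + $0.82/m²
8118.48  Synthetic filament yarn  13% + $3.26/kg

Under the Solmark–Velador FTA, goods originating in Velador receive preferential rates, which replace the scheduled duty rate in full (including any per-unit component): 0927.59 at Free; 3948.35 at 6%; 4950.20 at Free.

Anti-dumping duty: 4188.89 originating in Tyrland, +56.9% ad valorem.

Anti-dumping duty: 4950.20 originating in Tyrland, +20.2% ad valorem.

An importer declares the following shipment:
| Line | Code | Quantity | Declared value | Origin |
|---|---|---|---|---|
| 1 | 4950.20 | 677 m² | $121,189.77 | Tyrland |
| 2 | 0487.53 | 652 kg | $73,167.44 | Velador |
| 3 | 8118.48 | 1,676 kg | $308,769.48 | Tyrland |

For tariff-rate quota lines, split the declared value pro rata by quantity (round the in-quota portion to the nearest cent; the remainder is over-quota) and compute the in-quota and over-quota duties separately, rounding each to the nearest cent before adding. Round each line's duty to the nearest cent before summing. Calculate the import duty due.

Line 1 (4950.20, Tyrland, 677 m², $121,189.77):
Base rate for 4950.20 is 5% + $3.17/m².
4950.20 has an FTA preferential rate, but origin Tyrland is not Velador; base rate stands.
Additional duty on 4950.20 from Tyrland: +20.2%. Applied ad valorem rate: 5% + 20.2% = 25.2%.
Duty = $121,189.77 × 25.2% + 677 × $3.17 = $32,685.91.
Line 2 (0487.53, Velador, 652 kg, $73,167.44):
Code 0487.53 is under a tariff-rate quota (threshold 388 kg). In-quota: 388 kg at 1%; over-quota: 264 kg at 24.5%.
Pro-rata value split: in-quota = $73,167.44 × 388/652 = $43,541.36; over-quota = $73,167.44 − $43,541.36 = $29,626.08.
In-quota duty = $43,541.36 × 1% = $435.41. Over-quota duty = $29,626.08 × 24.5% = $7,258.39.
Line duty = $435.41 + $7,258.39 = $7,693.80.
Line 3 (8118.48, Tyrland, 1,676 kg, $308,769.48):
Base rate for 8118.48 is 13% + $3.26/kg.
Duty = $308,769.48 × 13% + 1,676 × $3.26 = $45,603.79.
Total = $32,685.91 + $7,693.80 + $45,603.79 = $85,983.50.

$85,983.50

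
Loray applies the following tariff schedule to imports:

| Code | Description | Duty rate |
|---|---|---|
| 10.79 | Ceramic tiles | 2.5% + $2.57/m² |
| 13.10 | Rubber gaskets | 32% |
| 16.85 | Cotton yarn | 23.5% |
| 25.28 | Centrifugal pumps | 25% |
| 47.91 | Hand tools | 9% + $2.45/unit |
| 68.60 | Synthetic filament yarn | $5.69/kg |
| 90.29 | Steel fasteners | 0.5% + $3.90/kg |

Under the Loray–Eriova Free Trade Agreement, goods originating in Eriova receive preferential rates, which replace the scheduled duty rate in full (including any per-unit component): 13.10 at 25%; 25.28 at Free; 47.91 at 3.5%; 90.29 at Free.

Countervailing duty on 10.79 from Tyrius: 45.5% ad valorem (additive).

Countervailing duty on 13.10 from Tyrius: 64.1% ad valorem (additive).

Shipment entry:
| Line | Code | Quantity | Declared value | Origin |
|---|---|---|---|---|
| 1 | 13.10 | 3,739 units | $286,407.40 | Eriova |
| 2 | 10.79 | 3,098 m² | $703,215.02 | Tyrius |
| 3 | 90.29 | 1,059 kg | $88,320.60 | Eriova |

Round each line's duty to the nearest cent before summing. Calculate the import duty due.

$417,106.92

Line 1 (13.10, Eriova, 3,739 units, $286,407.40):
Base rate for 13.10 is 32%.
Origin Eriova qualifies under the Loray–Eriova agreement and 13.10 is covered: preferential rate 25% applies instead.
The additional-duty order on 13.10 targets Tyrius, not Eriova; it does not apply.
Duty = $286,407.40 × 25% = $71,601.85.
Line 2 (10.79, Tyrius, 3,098 m², $703,215.02):
Base rate for 10.79 is 2.5% + $2.57/m².
Additional duty on 10.79 from Tyrius: +45.5%. Applied ad valorem rate: 2.5% + 45.5% = 48%.
Duty = $703,215.02 × 48% + 3,098 × $2.57 = $345,505.07.
Line 3 (90.29, Eriova, 1,059 kg, $88,320.60):
Base rate for 90.29 is 0.5% + $3.90/kg.
Origin Eriova qualifies under the Loray–Eriova agreement and 90.29 is covered: preferential rate Free applies instead.
Duty = $88,320.60 × 0% = $0.00.
Total = $71,601.85 + $345,505.07 + $0.00 = $417,106.92.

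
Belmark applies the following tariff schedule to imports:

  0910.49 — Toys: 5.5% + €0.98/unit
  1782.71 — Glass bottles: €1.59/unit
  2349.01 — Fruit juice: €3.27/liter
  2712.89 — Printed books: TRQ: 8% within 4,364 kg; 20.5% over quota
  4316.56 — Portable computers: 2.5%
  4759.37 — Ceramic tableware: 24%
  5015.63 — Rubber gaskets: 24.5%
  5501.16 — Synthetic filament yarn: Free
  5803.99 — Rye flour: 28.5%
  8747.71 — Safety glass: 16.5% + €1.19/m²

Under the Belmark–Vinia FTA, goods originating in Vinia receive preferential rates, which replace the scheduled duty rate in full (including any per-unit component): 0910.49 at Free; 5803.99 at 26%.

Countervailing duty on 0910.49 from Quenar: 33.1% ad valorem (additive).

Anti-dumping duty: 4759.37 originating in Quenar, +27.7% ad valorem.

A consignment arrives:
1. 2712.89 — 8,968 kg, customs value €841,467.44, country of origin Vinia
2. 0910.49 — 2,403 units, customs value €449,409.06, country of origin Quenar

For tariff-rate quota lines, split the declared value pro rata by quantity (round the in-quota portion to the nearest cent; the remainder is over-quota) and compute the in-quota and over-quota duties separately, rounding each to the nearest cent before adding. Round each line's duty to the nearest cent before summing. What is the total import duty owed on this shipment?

€297,143.40

Line 1 (2712.89, Vinia, 8,968 kg, €841,467.44):
Code 2712.89 is under a tariff-rate quota (threshold 4,364 kg). In-quota: 4,364 kg at 8%; over-quota: 4,604 kg at 20.5%.
Pro-rata value split: in-quota = €841,467.44 × 4,364/8,968 = €409,474.12; over-quota = €841,467.44 − €409,474.12 = €431,993.32.
In-quota duty = €409,474.12 × 8% = €32,757.93. Over-quota duty = €431,993.32 × 20.5% = €88,558.63.
Line duty = €32,757.93 + €88,558.63 = €121,316.56.
Line 2 (0910.49, Quenar, 2,403 units, €449,409.06):
Base rate for 0910.49 is 5.5% + €0.98/unit.
0910.49 has an FTA preferential rate, but origin Quenar is not Vinia; base rate stands.
Additional duty on 0910.49 from Quenar: +33.1%. Applied ad valorem rate: 5.5% + 33.1% = 38.6%.
Duty = €449,409.06 × 38.6% + 2,403 × €0.98 = €175,826.84.
Total = €121,316.56 + €175,826.84 = €297,143.40.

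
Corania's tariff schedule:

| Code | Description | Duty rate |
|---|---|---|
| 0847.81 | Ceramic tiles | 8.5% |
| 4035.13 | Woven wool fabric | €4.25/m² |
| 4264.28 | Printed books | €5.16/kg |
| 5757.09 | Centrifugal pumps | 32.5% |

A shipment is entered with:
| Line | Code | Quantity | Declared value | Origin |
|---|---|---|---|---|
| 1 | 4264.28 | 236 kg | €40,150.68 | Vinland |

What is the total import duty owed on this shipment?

Line 1 (4264.28, Vinland, 236 kg, €40,150.68):
Base rate for 4264.28 is €5.16/kg.
Duty = 236 × €5.16 = €1,217.76.

€1,217.76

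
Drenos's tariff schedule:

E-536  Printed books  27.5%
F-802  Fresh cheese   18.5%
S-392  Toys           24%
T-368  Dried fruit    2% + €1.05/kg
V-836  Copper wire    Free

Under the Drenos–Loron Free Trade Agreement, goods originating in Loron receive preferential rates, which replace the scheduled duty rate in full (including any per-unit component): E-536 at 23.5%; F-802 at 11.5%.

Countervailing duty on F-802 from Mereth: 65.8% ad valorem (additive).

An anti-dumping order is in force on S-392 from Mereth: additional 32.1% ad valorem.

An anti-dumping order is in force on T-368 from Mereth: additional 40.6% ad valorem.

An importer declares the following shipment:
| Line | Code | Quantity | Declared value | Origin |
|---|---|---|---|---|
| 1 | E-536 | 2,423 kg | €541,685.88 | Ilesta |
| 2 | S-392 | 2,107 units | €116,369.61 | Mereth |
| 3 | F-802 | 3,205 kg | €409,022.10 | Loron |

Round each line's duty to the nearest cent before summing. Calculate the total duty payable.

€261,284.51

Line 1 (E-536, Ilesta, 2,423 kg, €541,685.88):
Base rate for E-536 is 27.5%.
E-536 has an FTA preferential rate, but origin Ilesta is not Loron; base rate stands.
Duty = €541,685.88 × 27.5% = €148,963.62.
Line 2 (S-392, Mereth, 2,107 units, €116,369.61):
Base rate for S-392 is 24%.
Additional duty on S-392 from Mereth: +32.1%. Applied ad valorem rate: 24% + 32.1% = 56.1%.
Duty = €116,369.61 × 56.1% = €65,283.35.
Line 3 (F-802, Loron, 3,205 kg, €409,022.10):
Base rate for F-802 is 18.5%.
Origin Loron qualifies under the Drenos–Loron agreement and F-802 is covered: preferential rate 11.5% applies instead.
The additional-duty order on F-802 targets Mereth, not Loron; it does not apply.
Duty = €409,022.10 × 11.5% = €47,037.54.
Total = €148,963.62 + €65,283.35 + €47,037.54 = €261,284.51.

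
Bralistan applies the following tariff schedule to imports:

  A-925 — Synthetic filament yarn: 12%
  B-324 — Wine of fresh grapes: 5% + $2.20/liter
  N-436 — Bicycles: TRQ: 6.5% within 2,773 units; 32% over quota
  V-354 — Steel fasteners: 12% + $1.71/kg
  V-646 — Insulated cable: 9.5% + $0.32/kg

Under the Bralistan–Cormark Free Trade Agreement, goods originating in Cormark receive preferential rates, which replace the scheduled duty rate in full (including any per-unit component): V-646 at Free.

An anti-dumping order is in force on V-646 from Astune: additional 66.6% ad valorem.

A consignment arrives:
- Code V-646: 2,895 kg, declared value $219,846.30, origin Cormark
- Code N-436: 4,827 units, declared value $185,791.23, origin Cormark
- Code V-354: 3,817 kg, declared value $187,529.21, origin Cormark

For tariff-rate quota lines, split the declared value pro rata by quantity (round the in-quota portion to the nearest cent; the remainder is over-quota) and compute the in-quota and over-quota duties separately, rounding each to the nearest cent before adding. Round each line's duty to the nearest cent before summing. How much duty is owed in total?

Line 1 (V-646, Cormark, 2,895 kg, $219,846.30):
Base rate for V-646 is 9.5% + $0.32/kg.
Origin Cormark qualifies under the Bralistan–Cormark agreement and V-646 is covered: preferential rate Free applies instead.
The additional-duty order on V-646 targets Astune, not Cormark; it does not apply.
Duty = $219,846.30 × 0% = $0.00.
Line 2 (N-436, Cormark, 4,827 units, $185,791.23):
Code N-436 is under a tariff-rate quota (threshold 2,773 units). In-quota: 2,773 units at 6.5%; over-quota: 2,054 units at 32%.
Pro-rata value split: in-quota = $185,791.23 × 2,773/4,827 = $106,732.77; over-quota = $185,791.23 − $106,732.77 = $79,058.46.
In-quota duty = $106,732.77 × 6.5% = $6,937.63. Over-quota duty = $79,058.46 × 32% = $25,298.71.
Line duty = $6,937.63 + $25,298.71 = $32,236.34.
Line 3 (V-354, Cormark, 3,817 kg, $187,529.21):
Base rate for V-354 is 12% + $1.71/kg.
Origin Cormark is the FTA partner but V-354 is not on the preference list; base rate stands.
Duty = $187,529.21 × 12% + 3,817 × $1.71 = $29,030.58.
Total = $0.00 + $32,236.34 + $29,030.58 = $61,266.92.

$61,266.92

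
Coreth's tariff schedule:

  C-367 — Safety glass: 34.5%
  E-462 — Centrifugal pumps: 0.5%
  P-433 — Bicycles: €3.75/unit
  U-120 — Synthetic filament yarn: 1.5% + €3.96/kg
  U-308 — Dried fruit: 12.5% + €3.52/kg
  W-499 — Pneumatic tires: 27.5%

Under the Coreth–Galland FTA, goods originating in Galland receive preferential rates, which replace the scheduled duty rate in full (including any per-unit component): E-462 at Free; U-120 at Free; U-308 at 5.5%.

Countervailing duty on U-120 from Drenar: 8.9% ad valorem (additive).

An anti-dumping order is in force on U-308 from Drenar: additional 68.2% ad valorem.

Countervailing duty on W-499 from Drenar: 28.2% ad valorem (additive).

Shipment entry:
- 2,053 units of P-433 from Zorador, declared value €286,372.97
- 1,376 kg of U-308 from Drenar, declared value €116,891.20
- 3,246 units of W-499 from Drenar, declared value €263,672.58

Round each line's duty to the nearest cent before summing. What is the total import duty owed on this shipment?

Line 1 (P-433, Zorador, 2,053 units, €286,372.97):
Base rate for P-433 is €3.75/unit.
Duty = 2,053 × €3.75 = €7,698.75.
Line 2 (U-308, Drenar, 1,376 kg, €116,891.20):
Base rate for U-308 is 12.5% + €3.52/kg.
U-308 has an FTA preferential rate, but origin Drenar is not Galland; base rate stands.
Additional duty on U-308 from Drenar: +68.2%. Applied ad valorem rate: 12.5% + 68.2% = 80.7%.
Duty = €116,891.20 × 80.7% + 1,376 × €3.52 = €99,174.72.
Line 3 (W-499, Drenar, 3,246 units, €263,672.58):
Base rate for W-499 is 27.5%.
Additional duty on W-499 from Drenar: +28.2%. Applied ad valorem rate: 27.5% + 28.2% = 55.7%.
Duty = €263,672.58 × 55.7% = €146,865.63.
Total = €7,698.75 + €99,174.72 + €146,865.63 = €253,739.10.

€253,739.10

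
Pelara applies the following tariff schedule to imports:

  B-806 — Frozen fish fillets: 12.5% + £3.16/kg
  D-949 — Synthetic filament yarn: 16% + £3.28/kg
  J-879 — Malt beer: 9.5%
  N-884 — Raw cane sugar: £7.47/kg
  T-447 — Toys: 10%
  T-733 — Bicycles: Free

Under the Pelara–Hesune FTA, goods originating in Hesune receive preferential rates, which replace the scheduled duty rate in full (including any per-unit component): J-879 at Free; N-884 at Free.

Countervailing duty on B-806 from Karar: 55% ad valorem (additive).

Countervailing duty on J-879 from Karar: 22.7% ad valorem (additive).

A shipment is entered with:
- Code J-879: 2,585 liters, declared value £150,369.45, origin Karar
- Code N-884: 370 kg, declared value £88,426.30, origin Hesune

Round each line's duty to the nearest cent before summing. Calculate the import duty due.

£48,418.96

Line 1 (J-879, Karar, 2,585 liters, £150,369.45):
Base rate for J-879 is 9.5%.
J-879 has an FTA preferential rate, but origin Karar is not Hesune; base rate stands.
Additional duty on J-879 from Karar: +22.7%. Applied ad valorem rate: 9.5% + 22.7% = 32.2%.
Duty = £150,369.45 × 32.2% = £48,418.96.
Line 2 (N-884, Hesune, 370 kg, £88,426.30):
Base rate for N-884 is £7.47/kg.
Origin Hesune qualifies under the Pelara–Hesune agreement and N-884 is covered: preferential rate Free applies instead.
Duty = £88,426.30 × 0% = £0.00.
Total = £48,418.96 + £0.00 = £48,418.96.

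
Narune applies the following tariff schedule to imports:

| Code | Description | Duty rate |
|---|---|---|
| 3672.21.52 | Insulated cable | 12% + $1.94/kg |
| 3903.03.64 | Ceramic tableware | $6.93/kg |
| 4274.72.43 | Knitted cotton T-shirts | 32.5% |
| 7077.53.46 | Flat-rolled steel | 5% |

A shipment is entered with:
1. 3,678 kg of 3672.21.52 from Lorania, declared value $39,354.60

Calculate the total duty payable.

Line 1 (3672.21.52, Lorania, 3,678 kg, $39,354.60):
Base rate for 3672.21.52 is 12% + $1.94/kg.
Duty = $39,354.60 × 12% + 3,678 × $1.94 = $11,857.87.

$11,857.87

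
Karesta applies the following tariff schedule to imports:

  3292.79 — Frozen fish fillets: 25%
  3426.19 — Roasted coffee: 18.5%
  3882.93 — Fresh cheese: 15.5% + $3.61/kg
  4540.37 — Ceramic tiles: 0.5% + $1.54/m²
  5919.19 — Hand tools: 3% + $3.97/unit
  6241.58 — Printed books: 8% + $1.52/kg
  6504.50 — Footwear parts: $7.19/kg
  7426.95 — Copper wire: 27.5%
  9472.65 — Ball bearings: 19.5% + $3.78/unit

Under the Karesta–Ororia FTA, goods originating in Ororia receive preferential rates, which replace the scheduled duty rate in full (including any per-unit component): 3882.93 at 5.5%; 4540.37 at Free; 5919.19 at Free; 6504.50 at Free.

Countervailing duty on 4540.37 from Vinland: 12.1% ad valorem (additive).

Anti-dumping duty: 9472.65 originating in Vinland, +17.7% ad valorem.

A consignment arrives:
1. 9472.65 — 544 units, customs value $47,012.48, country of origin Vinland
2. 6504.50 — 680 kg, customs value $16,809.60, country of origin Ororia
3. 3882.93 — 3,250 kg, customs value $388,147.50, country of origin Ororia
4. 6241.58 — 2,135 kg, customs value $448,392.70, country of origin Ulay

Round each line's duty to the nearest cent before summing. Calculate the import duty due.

$80,009.69

Line 1 (9472.65, Vinland, 544 units, $47,012.48):
Base rate for 9472.65 is 19.5% + $3.78/unit.
Additional duty on 9472.65 from Vinland: +17.7%. Applied ad valorem rate: 19.5% + 17.7% = 37.2%.
Duty = $47,012.48 × 37.2% + 544 × $3.78 = $19,544.96.
Line 2 (6504.50, Ororia, 680 kg, $16,809.60):
Base rate for 6504.50 is $7.19/kg.
Origin Ororia qualifies under the Karesta–Ororia agreement and 6504.50 is covered: preferential rate Free applies instead.
Duty = $16,809.60 × 0% = $0.00.
Line 3 (3882.93, Ororia, 3,250 kg, $388,147.50):
Base rate for 3882.93 is 15.5% + $3.61/kg.
Origin Ororia qualifies under the Karesta–Ororia agreement and 3882.93 is covered: preferential rate 5.5% applies instead.
Duty = $388,147.50 × 5.5% = $21,348.11.
Line 4 (6241.58, Ulay, 2,135 kg, $448,392.70):
Base rate for 6241.58 is 8% + $1.52/kg.
Duty = $448,392.70 × 8% + 2,135 × $1.52 = $39,116.62.
Total = $19,544.96 + $0.00 + $21,348.11 + $39,116.62 = $80,009.69.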